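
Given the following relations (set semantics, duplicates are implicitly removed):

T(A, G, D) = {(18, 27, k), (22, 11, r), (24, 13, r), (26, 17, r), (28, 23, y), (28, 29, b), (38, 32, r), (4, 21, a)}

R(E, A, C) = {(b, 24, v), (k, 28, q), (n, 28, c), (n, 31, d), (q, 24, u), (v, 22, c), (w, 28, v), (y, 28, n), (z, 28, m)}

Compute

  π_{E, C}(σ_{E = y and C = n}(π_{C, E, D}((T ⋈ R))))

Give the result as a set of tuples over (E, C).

Joining T and R on A yields {(22, 11, r, v, c), (24, 13, r, b, v), (24, 13, r, q, u), (28, 23, y, k, q), (28, 23, y, n, c), (28, 23, y, w, v), (28, 23, y, y, n), (28, 23, y, z, m), (28, 29, b, k, q), (28, 29, b, n, c), (28, 29, b, w, v), (28, 29, b, y, n), (28, 29, b, z, m)}.
π_{C, E, D} gives {(c, n, b), (c, n, y), (c, v, r), (m, z, b), (m, z, y), (n, y, b), (n, y, y), (q, k, b), (q, k, y), (u, q, r), (v, b, r), (v, w, b), (v, w, y)}.
Apply σ_{E = y and C = n}; surviving tuples: {(n, y, b), (n, y, y)}
π_{E, C} gives {(y, n)} (1 duplicate(s) eliminated).

{(y, n)}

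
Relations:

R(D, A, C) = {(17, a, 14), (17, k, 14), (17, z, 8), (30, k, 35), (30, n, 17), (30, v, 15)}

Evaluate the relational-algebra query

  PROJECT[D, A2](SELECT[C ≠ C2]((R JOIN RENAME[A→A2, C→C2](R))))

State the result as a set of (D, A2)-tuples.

{(17, a), (17, k), (17, z), (30, k), (30, n), (30, v)}

ρ[A→A2, C→C2]: schema becomes (D, A2, C2); tuples unchanged.
Natural join on D: {(17, a, 14, a, 14), (17, a, 14, k, 14), (17, a, 14, z, 8), (17, k, 14, a, 14), (17, k, 14, k, 14), (17, k, 14, z, 8), (17, z, 8, a, 14), (17, z, 8, k, 14), (17, z, 8, z, 8), (30, k, 35, k, 35), (30, k, 35, n, 17), (30, k, 35, v, 15), (30, n, 17, k, 35), (30, n, 17, n, 17), (30, n, 17, v, 15), (30, v, 15, k, 35), (30, v, 15, n, 17), (30, v, 15, v, 15)}
Filtering on C ≠ C2 leaves {(17, a, 14, z, 8), (17, k, 14, z, 8), (17, z, 8, a, 14), (17, z, 8, k, 14), (30, k, 35, n, 17), (30, k, 35, v, 15), (30, n, 17, k, 35), (30, n, 17, v, 15), (30, v, 15, k, 35), (30, v, 15, n, 17)}.
π[D, A2]: project onto (D, A2) (4 duplicate(s) eliminated) → {(17, a), (17, k), (17, z), (30, k), (30, n), (30, v)}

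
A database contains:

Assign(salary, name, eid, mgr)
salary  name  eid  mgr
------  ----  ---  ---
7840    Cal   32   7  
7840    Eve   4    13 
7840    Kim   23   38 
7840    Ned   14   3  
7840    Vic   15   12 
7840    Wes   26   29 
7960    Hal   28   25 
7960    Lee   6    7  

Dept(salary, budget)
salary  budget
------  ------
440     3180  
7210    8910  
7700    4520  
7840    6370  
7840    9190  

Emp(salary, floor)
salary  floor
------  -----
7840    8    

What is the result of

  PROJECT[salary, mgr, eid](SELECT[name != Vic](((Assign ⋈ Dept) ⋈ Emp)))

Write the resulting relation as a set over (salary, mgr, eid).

{(7840, 13, 4), (7840, 29, 26), (7840, 3, 14), (7840, 38, 23), (7840, 7, 32)}

Assign ⋈ Dept (natural join on salary): {(7840, Cal, 32, 7, 6370), (7840, Cal, 32, 7, 9190), (7840, Eve, 4, 13, 6370), (7840, Eve, 4, 13, 9190), (7840, Kim, 23, 38, 6370), (7840, Kim, 23, 38, 9190), (7840, Ned, 14, 3, 6370), (7840, Ned, 14, 3, 9190), (7840, Vic, 15, 12, 6370), (7840, Vic, 15, 12, 9190), (7840, Wes, 26, 29, 6370), (7840, Wes, 26, 29, 9190)}
(Assign ⋈ Dept) ⋈ Emp (natural join on salary): {(7840, Cal, 32, 7, 6370, 8), (7840, Cal, 32, 7, 9190, 8), (7840, Eve, 4, 13, 6370, 8), (7840, Eve, 4, 13, 9190, 8), (7840, Kim, 23, 38, 6370, 8), (7840, Kim, 23, 38, 9190, 8), (7840, Ned, 14, 3, 6370, 8), (7840, Ned, 14, 3, 9190, 8), (7840, Vic, 15, 12, 6370, 8), (7840, Vic, 15, 12, 9190, 8), (7840, Wes, 26, 29, 6370, 8), (7840, Wes, 26, 29, 9190, 8)}
Filtering on name != Vic leaves {(7840, Cal, 32, 7, 6370, 8), (7840, Cal, 32, 7, 9190, 8), (7840, Eve, 4, 13, 6370, 8), (7840, Eve, 4, 13, 9190, 8), (7840, Kim, 23, 38, 6370, 8), (7840, Kim, 23, 38, 9190, 8), (7840, Ned, 14, 3, 6370, 8), (7840, Ned, 14, 3, 9190, 8), (7840, Wes, 26, 29, 6370, 8), (7840, Wes, 26, 29, 9190, 8)}.
Keep only column(s) salary, mgr, eid (5 duplicate(s) eliminated): {(7840, 13, 4), (7840, 29, 26), (7840, 3, 14), (7840, 38, 23), (7840, 7, 32)}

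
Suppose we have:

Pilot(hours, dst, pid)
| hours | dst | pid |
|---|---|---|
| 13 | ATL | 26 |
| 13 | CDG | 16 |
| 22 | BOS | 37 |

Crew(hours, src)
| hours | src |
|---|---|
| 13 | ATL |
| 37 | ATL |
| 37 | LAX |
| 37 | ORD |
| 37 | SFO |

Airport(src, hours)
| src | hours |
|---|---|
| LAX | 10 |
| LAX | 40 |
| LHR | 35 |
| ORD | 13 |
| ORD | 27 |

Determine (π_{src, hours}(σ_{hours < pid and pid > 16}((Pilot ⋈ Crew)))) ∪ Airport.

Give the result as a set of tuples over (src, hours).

{(ATL, 13), (LAX, 10), (LAX, 40), (LHR, 35), (ORD, 13), (ORD, 27)}

Joining Pilot and Crew on hours yields {(13, ATL, 26, ATL), (13, CDG, 16, ATL)}.
Filtering on hours < pid and pid > 16 leaves {(13, ATL, 26, ATL)}.
π[src, hours]: project onto (src, hours) → {(ATL, 13)}
Set union of the two operands is {(ATL, 13), (LAX, 10), (LAX, 40), (LHR, 35), (ORD, 13), (ORD, 27)}.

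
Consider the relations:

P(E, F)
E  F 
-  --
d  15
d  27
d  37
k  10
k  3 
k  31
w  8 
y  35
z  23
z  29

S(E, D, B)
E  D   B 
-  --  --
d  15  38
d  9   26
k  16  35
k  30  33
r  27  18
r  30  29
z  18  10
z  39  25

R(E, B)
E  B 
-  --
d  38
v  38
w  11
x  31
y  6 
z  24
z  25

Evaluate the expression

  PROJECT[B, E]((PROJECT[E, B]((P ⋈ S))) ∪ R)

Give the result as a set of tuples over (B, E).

Joining P and S on E yields {(d, 15, 15, 38), (d, 15, 9, 26), (d, 27, 15, 38), (d, 27, 9, 26), (d, 37, 15, 38), (d, 37, 9, 26), (k, 10, 16, 35), (k, 10, 30, 33), (k, 3, 16, 35), (k, 3, 30, 33), (k, 31, 16, 35), (k, 31, 30, 33), (z, 23, 18, 10), (z, 23, 39, 25), (z, 29, 18, 10), (z, 29, 39, 25)}.
π_{E, B} gives {(d, 26), (d, 38), (k, 33), (k, 35), (z, 10), (z, 25)} (10 duplicate(s) eliminated).
Union: {(d, 26), (d, 38), (k, 33), (k, 35), (z, 10), (z, 25)} with {(d, 38), (v, 38), (w, 11), (x, 31), (y, 6), (z, 24), (z, 25)} → {(d, 26), (d, 38), (k, 33), (k, 35), (v, 38), (w, 11), (x, 31), (y, 6), (z, 10), (z, 24), (z, 25)}
π_{B, E} gives {(10, z), (11, w), (24, z), (25, z), (26, d), (31, x), (33, k), (35, k), (38, d), (38, v), (6, y)}.

{(10, z), (11, w), (24, z), (25, z), (26, d), (31, x), (33, k), (35, k), (38, d), (38, v), (6, y)}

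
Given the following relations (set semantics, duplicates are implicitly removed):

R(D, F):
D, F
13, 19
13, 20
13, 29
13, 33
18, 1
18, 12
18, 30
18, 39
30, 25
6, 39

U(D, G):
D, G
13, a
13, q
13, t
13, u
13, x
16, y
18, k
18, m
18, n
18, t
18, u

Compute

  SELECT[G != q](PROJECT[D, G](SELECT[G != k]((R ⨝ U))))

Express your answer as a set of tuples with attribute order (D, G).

R ⋈ U (natural join on D): {(13, 19, a), (13, 19, q), (13, 19, t), (13, 19, u), (13, 19, x), (13, 20, a), (13, 20, q), (13, 20, t), (13, 20, u), (13, 20, x), (13, 29, a), (13, 29, q), (13, 29, t), (13, 29, u), (13, 29, x), (13, 33, a), (13, 33, q), (13, 33, t), (13, 33, u), (13, 33, x), (18, 1, k), (18, 1, m), (18, 1, n), (18, 1, t), (18, 1, u), (18, 12, k), (18, 12, m), (18, 12, n), (18, 12, t), (18, 12, u), (18, 30, k), (18, 30, m), (18, 30, n), (18, 30, t), (18, 30, u), (18, 39, k), (18, 39, m), (18, 39, n), (18, 39, t), (18, 39, u)}
Apply σ_{G != k}; surviving tuples: {(13, 19, a), (13, 19, q), (13, 19, t), (13, 19, u), (13, 19, x), (13, 20, a), (13, 20, q), (13, 20, t), (13, 20, u), (13, 20, x), (13, 29, a), (13, 29, q), (13, 29, t), (13, 29, u), (13, 29, x), (13, 33, a), (13, 33, q), (13, 33, t), (13, 33, u), (13, 33, x), (18, 1, m), (18, 1, n), (18, 1, t), (18, 1, u), (18, 12, m), (18, 12, n), (18, 12, t), (18, 12, u), (18, 30, m), (18, 30, n), (18, 30, t), (18, 30, u), (18, 39, m), (18, 39, n), (18, 39, t), (18, 39, u)}
π_{D, G} gives {(13, a), (13, q), (13, t), (13, u), (13, x), (18, m), (18, n), (18, t), (18, u)} (27 duplicate(s) eliminated).
Apply σ_{G != q}; surviving tuples: {(13, a), (13, t), (13, u), (13, x), (18, m), (18, n), (18, t), (18, u)}

{(13, a), (13, t), (13, u), (13, x), (18, m), (18, n), (18, t), (18, u)}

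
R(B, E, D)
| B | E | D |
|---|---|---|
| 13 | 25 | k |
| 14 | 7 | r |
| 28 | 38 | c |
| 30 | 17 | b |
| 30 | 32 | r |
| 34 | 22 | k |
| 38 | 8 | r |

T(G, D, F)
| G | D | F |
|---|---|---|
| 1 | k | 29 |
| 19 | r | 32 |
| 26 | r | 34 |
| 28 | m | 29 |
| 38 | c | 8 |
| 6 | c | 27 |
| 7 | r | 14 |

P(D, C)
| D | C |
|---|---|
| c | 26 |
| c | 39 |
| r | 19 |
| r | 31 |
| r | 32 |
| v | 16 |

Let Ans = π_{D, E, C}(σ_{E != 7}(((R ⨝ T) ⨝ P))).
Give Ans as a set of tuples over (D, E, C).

{(c, 38, 26), (c, 38, 39), (r, 32, 19), (r, 32, 31), (r, 32, 32), (r, 8, 19), (r, 8, 31), (r, 8, 32)}

R ⋈ T (natural join on D): {(13, 25, k, 1, 29), (14, 7, r, 19, 32), (14, 7, r, 26, 34), (14, 7, r, 7, 14), (28, 38, c, 38, 8), (28, 38, c, 6, 27), (30, 32, r, 19, 32), (30, 32, r, 26, 34), (30, 32, r, 7, 14), (34, 22, k, 1, 29), (38, 8, r, 19, 32), (38, 8, r, 26, 34), (38, 8, r, 7, 14)}
(R ⨝ T) ⋈ P (natural join on D): {(14, 7, r, 19, 32, 19), (14, 7, r, 19, 32, 31), (14, 7, r, 19, 32, 32), (14, 7, r, 26, 34, 19), (14, 7, r, 26, 34, 31), (14, 7, r, 26, 34, 32), (14, 7, r, 7, 14, 19), (14, 7, r, 7, 14, 31), (14, 7, r, 7, 14, 32), (28, 38, c, 38, 8, 26), (28, 38, c, 38, 8, 39), (28, 38, c, 6, 27, 26), (28, 38, c, 6, 27, 39), (30, 32, r, 19, 32, 19), (30, 32, r, 19, 32, 31), (30, 32, r, 19, 32, 32), (30, 32, r, 26, 34, 19), (30, 32, r, 26, 34, 31), (30, 32, r, 26, 34, 32), (30, 32, r, 7, 14, 19), (30, 32, r, 7, 14, 31), (30, 32, r, 7, 14, 32), (38, 8, r, 19, 32, 19), (38, 8, r, 19, 32, 31), (38, 8, r, 19, 32, 32), (38, 8, r, 26, 34, 19), (38, 8, r, 26, 34, 31), (38, 8, r, 26, 34, 32), (38, 8, r, 7, 14, 19), (38, 8, r, 7, 14, 31), (38, 8, r, 7, 14, 32)}
σ[E != 7]: keep tuples satisfying E != 7 → {(28, 38, c, 38, 8, 26), (28, 38, c, 38, 8, 39), (28, 38, c, 6, 27, 26), (28, 38, c, 6, 27, 39), (30, 32, r, 19, 32, 19), (30, 32, r, 19, 32, 31), (30, 32, r, 19, 32, 32), (30, 32, r, 26, 34, 19), (30, 32, r, 26, 34, 31), (30, 32, r, 26, 34, 32), (30, 32, r, 7, 14, 19), (30, 32, r, 7, 14, 31), (30, 32, r, 7, 14, 32), (38, 8, r, 19, 32, 19), (38, 8, r, 19, 32, 31), (38, 8, r, 19, 32, 32), (38, 8, r, 26, 34, 19), (38, 8, r, 26, 34, 31), (38, 8, r, 26, 34, 32), (38, 8, r, 7, 14, 19), (38, 8, r, 7, 14, 31), (38, 8, r, 7, 14, 32)}
π_{D, E, C} gives {(c, 38, 26), (c, 38, 39), (r, 32, 19), (r, 32, 31), (r, 32, 32), (r, 8, 19), (r, 8, 31), (r, 8, 32)} (14 duplicate(s) eliminated).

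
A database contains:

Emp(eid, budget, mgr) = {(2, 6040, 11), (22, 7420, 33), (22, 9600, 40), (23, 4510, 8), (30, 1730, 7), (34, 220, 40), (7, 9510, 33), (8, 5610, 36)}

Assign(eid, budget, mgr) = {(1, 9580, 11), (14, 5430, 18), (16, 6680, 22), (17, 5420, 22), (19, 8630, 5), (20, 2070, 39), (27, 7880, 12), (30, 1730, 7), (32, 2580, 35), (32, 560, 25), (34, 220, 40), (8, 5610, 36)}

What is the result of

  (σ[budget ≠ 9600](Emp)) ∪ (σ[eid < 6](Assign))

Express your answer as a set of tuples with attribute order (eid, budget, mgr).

Apply σ_{budget ≠ 9600}; surviving tuples: {(2, 6040, 11), (22, 7420, 33), (23, 4510, 8), (30, 1730, 7), (34, 220, 40), (7, 9510, 33), (8, 5610, 36)}
Apply σ_{eid < 6}; surviving tuples: {(1, 9580, 11)}
Set union of the two operands is {(1, 9580, 11), (2, 6040, 11), (22, 7420, 33), (23, 4510, 8), (30, 1730, 7), (34, 220, 40), (7, 9510, 33), (8, 5610, 36)}.

{(1, 9580, 11), (2, 6040, 11), (22, 7420, 33), (23, 4510, 8), (30, 1730, 7), (34, 220, 40), (7, 9510, 33), (8, 5610, 36)}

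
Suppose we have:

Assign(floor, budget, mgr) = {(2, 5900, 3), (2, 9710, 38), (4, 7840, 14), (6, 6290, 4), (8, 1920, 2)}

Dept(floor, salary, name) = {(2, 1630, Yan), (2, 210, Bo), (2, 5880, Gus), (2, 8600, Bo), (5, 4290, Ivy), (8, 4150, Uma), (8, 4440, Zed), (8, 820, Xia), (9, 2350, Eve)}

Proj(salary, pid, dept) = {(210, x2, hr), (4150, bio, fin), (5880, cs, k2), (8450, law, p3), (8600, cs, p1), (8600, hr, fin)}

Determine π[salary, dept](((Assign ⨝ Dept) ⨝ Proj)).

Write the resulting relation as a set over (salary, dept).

Joining Assign and Dept on floor yields {(2, 5900, 3, 1630, Yan), (2, 5900, 3, 210, Bo), (2, 5900, 3, 5880, Gus), (2, 5900, 3, 8600, Bo), (2, 9710, 38, 1630, Yan), (2, 9710, 38, 210, Bo), (2, 9710, 38, 5880, Gus), (2, 9710, 38, 8600, Bo), (8, 1920, 2, 4150, Uma), (8, 1920, 2, 4440, Zed), (8, 1920, 2, 820, Xia)}.
Joining (Assign ⨝ Dept) and Proj on salary yields {(2, 5900, 3, 210, Bo, x2, hr), (2, 5900, 3, 5880, Gus, cs, k2), (2, 5900, 3, 8600, Bo, cs, p1), (2, 5900, 3, 8600, Bo, hr, fin), (2, 9710, 38, 210, Bo, x2, hr), (2, 9710, 38, 5880, Gus, cs, k2), (2, 9710, 38, 8600, Bo, cs, p1), (2, 9710, 38, 8600, Bo, hr, fin), (8, 1920, 2, 4150, Uma, bio, fin)}.
π[salary, dept]: project onto (salary, dept) (4 duplicate(s) eliminated) → {(210, hr), (4150, fin), (5880, k2), (8600, fin), (8600, p1)}

{(210, hr), (4150, fin), (5880, k2), (8600, fin), (8600, p1)}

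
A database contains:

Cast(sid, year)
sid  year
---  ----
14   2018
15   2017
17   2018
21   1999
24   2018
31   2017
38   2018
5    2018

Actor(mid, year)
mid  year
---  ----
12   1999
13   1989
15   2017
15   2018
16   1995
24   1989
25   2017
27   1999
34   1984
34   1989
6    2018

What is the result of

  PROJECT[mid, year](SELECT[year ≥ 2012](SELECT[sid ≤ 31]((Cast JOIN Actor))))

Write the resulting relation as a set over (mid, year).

Cast ⋈ Actor (natural join on year): {(14, 2018, 15), (14, 2018, 6), (15, 2017, 15), (15, 2017, 25), (17, 2018, 15), (17, 2018, 6), (21, 1999, 12), (21, 1999, 27), (24, 2018, 15), (24, 2018, 6), (31, 2017, 15), (31, 2017, 25), (38, 2018, 15), (38, 2018, 6), (5, 2018, 15), (5, 2018, 6)}
σ[sid ≤ 31]: keep tuples satisfying sid ≤ 31 → {(14, 2018, 15), (14, 2018, 6), (15, 2017, 15), (15, 2017, 25), (17, 2018, 15), (17, 2018, 6), (21, 1999, 12), (21, 1999, 27), (24, 2018, 15), (24, 2018, 6), (31, 2017, 15), (31, 2017, 25), (5, 2018, 15), (5, 2018, 6)}
σ[year ≥ 2012]: keep tuples satisfying year ≥ 2012 → {(14, 2018, 15), (14, 2018, 6), (15, 2017, 15), (15, 2017, 25), (17, 2018, 15), (17, 2018, 6), (24, 2018, 15), (24, 2018, 6), (31, 2017, 15), (31, 2017, 25), (5, 2018, 15), (5, 2018, 6)}
π_{mid, year} gives {(15, 2017), (15, 2018), (25, 2017), (6, 2018)} (8 duplicate(s) eliminated).

{(15, 2017), (15, 2018), (25, 2017), (6, 2018)}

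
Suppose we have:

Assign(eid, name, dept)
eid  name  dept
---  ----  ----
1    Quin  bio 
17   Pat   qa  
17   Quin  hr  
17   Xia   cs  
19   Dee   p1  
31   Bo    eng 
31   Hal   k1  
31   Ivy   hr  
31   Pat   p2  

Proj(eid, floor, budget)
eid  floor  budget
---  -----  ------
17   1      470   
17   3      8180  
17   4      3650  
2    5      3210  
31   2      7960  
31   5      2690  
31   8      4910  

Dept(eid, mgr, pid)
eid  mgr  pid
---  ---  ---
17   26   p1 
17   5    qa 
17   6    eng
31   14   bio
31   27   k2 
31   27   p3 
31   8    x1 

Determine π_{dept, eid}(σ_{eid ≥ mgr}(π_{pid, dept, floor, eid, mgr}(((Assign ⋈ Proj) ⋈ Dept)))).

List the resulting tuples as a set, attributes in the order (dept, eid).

{(cs, 17), (eng, 31), (hr, 17), (hr, 31), (k1, 31), (p2, 31), (qa, 17)}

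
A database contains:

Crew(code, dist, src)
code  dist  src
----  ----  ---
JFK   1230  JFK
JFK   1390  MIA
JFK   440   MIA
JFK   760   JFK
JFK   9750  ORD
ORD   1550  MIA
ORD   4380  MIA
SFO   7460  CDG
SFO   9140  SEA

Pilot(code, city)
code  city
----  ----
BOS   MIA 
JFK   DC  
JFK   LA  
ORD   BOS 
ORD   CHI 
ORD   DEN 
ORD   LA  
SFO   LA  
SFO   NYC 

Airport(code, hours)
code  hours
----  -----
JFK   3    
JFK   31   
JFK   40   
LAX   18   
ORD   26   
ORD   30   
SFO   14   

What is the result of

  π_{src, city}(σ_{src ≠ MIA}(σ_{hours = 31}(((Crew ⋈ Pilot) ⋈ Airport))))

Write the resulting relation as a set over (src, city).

{(JFK, DC), (JFK, LA), (ORD, DC), (ORD, LA)}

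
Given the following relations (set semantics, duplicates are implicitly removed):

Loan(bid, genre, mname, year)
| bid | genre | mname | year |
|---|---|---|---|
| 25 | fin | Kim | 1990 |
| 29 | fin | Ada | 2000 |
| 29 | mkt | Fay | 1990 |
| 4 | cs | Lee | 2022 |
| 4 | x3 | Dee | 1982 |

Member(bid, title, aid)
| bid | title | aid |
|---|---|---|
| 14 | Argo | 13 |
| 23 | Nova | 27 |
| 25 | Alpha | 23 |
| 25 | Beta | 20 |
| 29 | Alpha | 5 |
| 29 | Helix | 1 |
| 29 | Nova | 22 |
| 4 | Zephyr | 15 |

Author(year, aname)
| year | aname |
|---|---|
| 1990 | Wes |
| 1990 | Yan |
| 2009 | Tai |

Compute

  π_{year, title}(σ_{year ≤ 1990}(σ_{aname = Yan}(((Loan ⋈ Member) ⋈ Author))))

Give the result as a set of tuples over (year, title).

{(1990, Alpha), (1990, Beta), (1990, Helix), (1990, Nova)}

Joining Loan and Member on bid yields {(25, fin, Kim, 1990, Alpha, 23), (25, fin, Kim, 1990, Beta, 20), (29, fin, Ada, 2000, Alpha, 5), (29, fin, Ada, 2000, Helix, 1), (29, fin, Ada, 2000, Nova, 22), (29, mkt, Fay, 1990, Alpha, 5), (29, mkt, Fay, 1990, Helix, 1), (29, mkt, Fay, 1990, Nova, 22), (4, cs, Lee, 2022, Zephyr, 15), (4, x3, Dee, 1982, Zephyr, 15)}.
Joining (Loan ⋈ Member) and Author on year yields {(25, fin, Kim, 1990, Alpha, 23, Wes), (25, fin, Kim, 1990, Alpha, 23, Yan), (25, fin, Kim, 1990, Beta, 20, Wes), (25, fin, Kim, 1990, Beta, 20, Yan), (29, mkt, Fay, 1990, Alpha, 5, Wes), (29, mkt, Fay, 1990, Alpha, 5, Yan), (29, mkt, Fay, 1990, Helix, 1, Wes), (29, mkt, Fay, 1990, Helix, 1, Yan), (29, mkt, Fay, 1990, Nova, 22, Wes), (29, mkt, Fay, 1990, Nova, 22, Yan)}.
Filtering on aname = Yan leaves {(25, fin, Kim, 1990, Alpha, 23, Yan), (25, fin, Kim, 1990, Beta, 20, Yan), (29, mkt, Fay, 1990, Alpha, 5, Yan), (29, mkt, Fay, 1990, Helix, 1, Yan), (29, mkt, Fay, 1990, Nova, 22, Yan)}.
Filtering on year ≤ 1990 leaves {(25, fin, Kim, 1990, Alpha, 23, Yan), (25, fin, Kim, 1990, Beta, 20, Yan), (29, mkt, Fay, 1990, Alpha, 5, Yan), (29, mkt, Fay, 1990, Helix, 1, Yan), (29, mkt, Fay, 1990, Nova, 22, Yan)}.
Keep only column(s) year, title (1 duplicate(s) eliminated): {(1990, Alpha), (1990, Beta), (1990, Helix), (1990, Nova)}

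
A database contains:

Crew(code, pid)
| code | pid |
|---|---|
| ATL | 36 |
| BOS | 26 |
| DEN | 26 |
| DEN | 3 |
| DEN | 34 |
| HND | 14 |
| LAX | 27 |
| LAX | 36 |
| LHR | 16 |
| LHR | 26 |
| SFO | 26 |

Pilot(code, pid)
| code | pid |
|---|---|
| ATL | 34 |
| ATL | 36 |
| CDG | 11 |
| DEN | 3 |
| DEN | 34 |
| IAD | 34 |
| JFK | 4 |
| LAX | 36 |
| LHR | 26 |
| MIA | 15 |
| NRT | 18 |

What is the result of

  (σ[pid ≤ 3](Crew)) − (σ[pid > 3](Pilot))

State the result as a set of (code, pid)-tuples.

σ[pid ≤ 3]: keep tuples satisfying pid ≤ 3 → {(DEN, 3)}
σ[pid > 3]: keep tuples satisfying pid > 3 → {(ATL, 34), (ATL, 36), (CDG, 11), (DEN, 34), (IAD, 34), (JFK, 4), (LAX, 36), (LHR, 26), (MIA, 15), (NRT, 18)}
Set difference of the two operands is {(DEN, 3)}.

{(DEN, 3)}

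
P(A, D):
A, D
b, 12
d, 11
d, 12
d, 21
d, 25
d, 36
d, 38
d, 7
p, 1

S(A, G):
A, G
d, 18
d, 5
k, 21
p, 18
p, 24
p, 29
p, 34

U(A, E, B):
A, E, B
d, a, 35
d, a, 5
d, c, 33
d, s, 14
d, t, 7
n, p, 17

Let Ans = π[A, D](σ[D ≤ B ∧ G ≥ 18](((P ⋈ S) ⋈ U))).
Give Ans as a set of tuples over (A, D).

P ⋈ S (natural join on A): {(d, 11, 18), (d, 11, 5), (d, 12, 18), (d, 12, 5), (d, 21, 18), (d, 21, 5), (d, 25, 18), (d, 25, 5), (d, 36, 18), (d, 36, 5), (d, 38, 18), (d, 38, 5), (d, 7, 18), (d, 7, 5), (p, 1, 18), (p, 1, 24), (p, 1, 29), (p, 1, 34)}
(P ⋈ S) ⋈ U (natural join on A): {(d, 11, 18, a, 35), (d, 11, 18, a, 5), (d, 11, 18, c, 33), (d, 11, 18, s, 14), (d, 11, 18, t, 7), (d, 11, 5, a, 35), (d, 11, 5, a, 5), (d, 11, 5, c, 33), (d, 11, 5, s, 14), (d, 11, 5, t, 7), (d, 12, 18, a, 35), (d, 12, 18, a, 5), (d, 12, 18, c, 33), (d, 12, 18, s, 14), (d, 12, 18, t, 7), (d, 12, 5, a, 35), (d, 12, 5, a, 5), (d, 12, 5, c, 33), (d, 12, 5, s, 14), (d, 12, 5, t, 7), (d, 21, 18, a, 35), (d, 21, 18, a, 5), (d, 21, 18, c, 33), (d, 21, 18, s, 14), (d, 21, 18, t, 7), (d, 21, 5, a, 35), (d, 21, 5, a, 5), (d, 21, 5, c, 33), (d, 21, 5, s, 14), (d, 21, 5, t, 7), (d, 25, 18, a, 35), (d, 25, 18, a, 5), (d, 25, 18, c, 33), (d, 25, 18, s, 14), (d, 25, 18, t, 7), (d, 25, 5, a, 35), (d, 25, 5, a, 5), (d, 25, 5, c, 33), (d, 25, 5, s, 14), (d, 25, 5, t, 7), (d, 36, 18, a, 35), (d, 36, 18, a, 5), (d, 36, 18, c, 33), (d, 36, 18, s, 14), (d, 36, 18, t, 7), (d, 36, 5, a, 35), (d, 36, 5, a, 5), (d, 36, 5, c, 33), (d, 36, 5, s, 14), (d, 36, 5, t, 7), (d, 38, 18, a, 35), (d, 38, 18, a, 5), (d, 38, 18, c, 33), (d, 38, 18, s, 14), (d, 38, 18, t, 7), (d, 38, 5, a, 35), (d, 38, 5, a, 5), (d, 38, 5, c, 33), (d, 38, 5, s, 14), (d, 38, 5, t, 7), (d, 7, 18, a, 35), (d, 7, 18, a, 5), (d, 7, 18, c, 33), (d, 7, 18, s, 14), (d, 7, 18, t, 7), (d, 7, 5, a, 35), (d, 7, 5, a, 5), (d, 7, 5, c, 33), (d, 7, 5, s, 14), (d, 7, 5, t, 7)}
Filtering on D ≤ B ∧ G ≥ 18 leaves {(d, 11, 18, a, 35), (d, 11, 18, c, 33), (d, 11, 18, s, 14), (d, 12, 18, a, 35), (d, 12, 18, c, 33), (d, 12, 18, s, 14), (d, 21, 18, a, 35), (d, 21, 18, c, 33), (d, 25, 18, a, 35), (d, 25, 18, c, 33), (d, 7, 18, a, 35), (d, 7, 18, c, 33), (d, 7, 18, s, 14), (d, 7, 18, t, 7)}.
Keep only column(s) A, D (9 duplicate(s) eliminated): {(d, 11), (d, 12), (d, 21), (d, 25), (d, 7)}

{(d, 11), (d, 12), (d, 21), (d, 25), (d, 7)}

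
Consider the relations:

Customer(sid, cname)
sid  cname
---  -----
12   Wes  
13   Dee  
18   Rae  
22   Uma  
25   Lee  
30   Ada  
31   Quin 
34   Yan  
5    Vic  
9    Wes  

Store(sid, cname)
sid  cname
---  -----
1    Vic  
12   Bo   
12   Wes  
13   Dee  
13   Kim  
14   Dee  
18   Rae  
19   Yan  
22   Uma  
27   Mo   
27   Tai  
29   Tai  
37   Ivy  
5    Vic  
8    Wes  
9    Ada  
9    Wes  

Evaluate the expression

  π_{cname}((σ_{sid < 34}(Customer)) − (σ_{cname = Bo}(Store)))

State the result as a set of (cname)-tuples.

{Ada, Dee, Lee, Quin, Rae, Uma, Vic, Wes}

Filtering on sid < 34 leaves {(12, Wes), (13, Dee), (18, Rae), (22, Uma), (25, Lee), (30, Ada), (31, Quin), (5, Vic), (9, Wes)}.
Filtering on cname = Bo leaves {(12, Bo)}.
Taking the difference: {(12, Wes), (13, Dee), (18, Rae), (22, Uma), (25, Lee), (30, Ada), (31, Quin), (5, Vic), (9, Wes)}
Projecting to cname (1 duplicate(s) eliminated): {Ada, Dee, Lee, Quin, Rae, Uma, Vic, Wes}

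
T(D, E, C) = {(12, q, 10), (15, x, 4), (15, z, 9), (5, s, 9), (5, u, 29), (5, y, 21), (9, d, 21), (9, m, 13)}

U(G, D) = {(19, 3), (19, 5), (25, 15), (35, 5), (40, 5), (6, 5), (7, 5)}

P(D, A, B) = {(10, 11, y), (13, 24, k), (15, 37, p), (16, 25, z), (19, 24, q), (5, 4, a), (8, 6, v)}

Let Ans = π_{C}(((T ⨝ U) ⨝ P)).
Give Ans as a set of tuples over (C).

{21, 29, 4, 9}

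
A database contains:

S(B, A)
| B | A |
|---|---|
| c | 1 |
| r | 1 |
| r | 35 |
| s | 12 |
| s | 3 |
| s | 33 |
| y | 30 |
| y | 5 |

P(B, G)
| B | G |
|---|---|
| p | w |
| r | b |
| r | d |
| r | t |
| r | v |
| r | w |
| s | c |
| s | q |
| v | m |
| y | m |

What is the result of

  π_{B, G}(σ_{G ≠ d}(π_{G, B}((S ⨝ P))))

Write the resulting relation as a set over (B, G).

Joining S and P on B yields {(r, 1, b), (r, 1, d), (r, 1, t), (r, 1, v), (r, 1, w), (r, 35, b), (r, 35, d), (r, 35, t), (r, 35, v), (r, 35, w), (s, 12, c), (s, 12, q), (s, 3, c), (s, 3, q), (s, 33, c), (s, 33, q), (y, 30, m), (y, 5, m)}.
π_{G, B} gives {(b, r), (c, s), (d, r), (m, y), (q, s), (t, r), (v, r), (w, r)} (10 duplicate(s) eliminated).
Filtering on G ≠ d leaves {(b, r), (c, s), (m, y), (q, s), (t, r), (v, r), (w, r)}.
π_{B, G} gives {(r, b), (r, t), (r, v), (r, w), (s, c), (s, q), (y, m)}.

{(r, b), (r, t), (r, v), (r, w), (s, c), (s, q), (y, m)}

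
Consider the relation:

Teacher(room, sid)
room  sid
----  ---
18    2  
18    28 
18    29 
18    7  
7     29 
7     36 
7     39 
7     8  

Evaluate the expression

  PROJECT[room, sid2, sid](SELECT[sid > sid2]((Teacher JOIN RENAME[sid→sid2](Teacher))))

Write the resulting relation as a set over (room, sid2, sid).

{(18, 2, 28), (18, 2, 29), (18, 2, 7), (18, 28, 29), (18, 7, 28), (18, 7, 29), (7, 29, 36), (7, 29, 39), (7, 36, 39), (7, 8, 29), (7, 8, 36), (7, 8, 39)}

ρ[sid→sid2]: schema becomes (room, sid2); tuples unchanged.
Joining Teacher and RENAME[sid→sid2](Teacher) on room yields {(18, 2, 2), (18, 2, 28), (18, 2, 29), (18, 2, 7), (18, 28, 2), (18, 28, 28), (18, 28, 29), (18, 28, 7), (18, 29, 2), (18, 29, 28), (18, 29, 29), (18, 29, 7), (18, 7, 2), (18, 7, 28), (18, 7, 29), (18, 7, 7), (7, 29, 29), (7, 29, 36), (7, 29, 39), (7, 29, 8), (7, 36, 29), (7, 36, 36), (7, 36, 39), (7, 36, 8), (7, 39, 29), (7, 39, 36), (7, 39, 39), (7, 39, 8), (7, 8, 29), (7, 8, 36), (7, 8, 39), (7, 8, 8)}.
Filtering on sid > sid2 leaves {(18, 28, 2), (18, 28, 7), (18, 29, 2), (18, 29, 28), (18, 29, 7), (18, 7, 2), (7, 29, 8), (7, 36, 29), (7, 36, 8), (7, 39, 29), (7, 39, 36), (7, 39, 8)}.
Keep only column(s) room, sid2, sid: {(18, 2, 28), (18, 2, 29), (18, 2, 7), (18, 28, 29), (18, 7, 28), (18, 7, 29), (7, 29, 36), (7, 29, 39), (7, 36, 39), (7, 8, 29), (7, 8, 36), (7, 8, 39)}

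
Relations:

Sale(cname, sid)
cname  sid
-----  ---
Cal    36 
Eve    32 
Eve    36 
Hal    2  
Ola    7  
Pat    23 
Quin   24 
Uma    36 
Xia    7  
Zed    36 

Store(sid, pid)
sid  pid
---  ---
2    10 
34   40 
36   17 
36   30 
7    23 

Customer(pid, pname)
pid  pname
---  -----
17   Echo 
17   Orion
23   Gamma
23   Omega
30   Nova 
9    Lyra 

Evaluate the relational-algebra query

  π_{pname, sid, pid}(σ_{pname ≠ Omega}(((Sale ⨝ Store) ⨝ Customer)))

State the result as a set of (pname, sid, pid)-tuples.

{(Echo, 36, 17), (Gamma, 7, 23), (Nova, 36, 30), (Orion, 36, 17)}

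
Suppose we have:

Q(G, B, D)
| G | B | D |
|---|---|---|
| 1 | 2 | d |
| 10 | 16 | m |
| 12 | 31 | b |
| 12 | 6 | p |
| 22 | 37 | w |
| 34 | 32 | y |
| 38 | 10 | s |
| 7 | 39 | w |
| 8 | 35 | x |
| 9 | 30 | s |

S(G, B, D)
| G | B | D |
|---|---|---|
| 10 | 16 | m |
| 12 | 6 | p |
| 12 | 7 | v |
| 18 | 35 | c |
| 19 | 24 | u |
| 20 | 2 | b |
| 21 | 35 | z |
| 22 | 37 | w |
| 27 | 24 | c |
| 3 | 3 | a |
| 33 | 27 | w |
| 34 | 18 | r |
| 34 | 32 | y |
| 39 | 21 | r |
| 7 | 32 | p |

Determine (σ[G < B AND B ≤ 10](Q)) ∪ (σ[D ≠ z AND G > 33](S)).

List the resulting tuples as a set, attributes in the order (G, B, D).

{(1, 2, d), (34, 18, r), (34, 32, y), (39, 21, r)}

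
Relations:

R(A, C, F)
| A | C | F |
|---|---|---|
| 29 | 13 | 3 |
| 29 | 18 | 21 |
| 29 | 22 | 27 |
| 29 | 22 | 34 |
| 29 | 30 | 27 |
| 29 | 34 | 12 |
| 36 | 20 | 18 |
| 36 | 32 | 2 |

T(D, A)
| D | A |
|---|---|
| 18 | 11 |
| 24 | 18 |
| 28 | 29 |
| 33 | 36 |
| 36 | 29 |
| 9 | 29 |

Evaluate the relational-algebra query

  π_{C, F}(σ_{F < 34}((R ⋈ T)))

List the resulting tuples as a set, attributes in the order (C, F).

R ⋈ T (natural join on A): {(29, 13, 3, 28), (29, 13, 3, 36), (29, 13, 3, 9), (29, 18, 21, 28), (29, 18, 21, 36), (29, 18, 21, 9), (29, 22, 27, 28), (29, 22, 27, 36), (29, 22, 27, 9), (29, 22, 34, 28), (29, 22, 34, 36), (29, 22, 34, 9), (29, 30, 27, 28), (29, 30, 27, 36), (29, 30, 27, 9), (29, 34, 12, 28), (29, 34, 12, 36), (29, 34, 12, 9), (36, 20, 18, 33), (36, 32, 2, 33)}
Apply σ_{F < 34}; surviving tuples: {(29, 13, 3, 28), (29, 13, 3, 36), (29, 13, 3, 9), (29, 18, 21, 28), (29, 18, 21, 36), (29, 18, 21, 9), (29, 22, 27, 28), (29, 22, 27, 36), (29, 22, 27, 9), (29, 30, 27, 28), (29, 30, 27, 36), (29, 30, 27, 9), (29, 34, 12, 28), (29, 34, 12, 36), (29, 34, 12, 9), (36, 20, 18, 33), (36, 32, 2, 33)}
Keep only column(s) C, F (10 duplicate(s) eliminated): {(13, 3), (18, 21), (20, 18), (22, 27), (30, 27), (32, 2), (34, 12)}

{(13, 3), (18, 21), (20, 18), (22, 27), (30, 27), (32, 2), (34, 12)}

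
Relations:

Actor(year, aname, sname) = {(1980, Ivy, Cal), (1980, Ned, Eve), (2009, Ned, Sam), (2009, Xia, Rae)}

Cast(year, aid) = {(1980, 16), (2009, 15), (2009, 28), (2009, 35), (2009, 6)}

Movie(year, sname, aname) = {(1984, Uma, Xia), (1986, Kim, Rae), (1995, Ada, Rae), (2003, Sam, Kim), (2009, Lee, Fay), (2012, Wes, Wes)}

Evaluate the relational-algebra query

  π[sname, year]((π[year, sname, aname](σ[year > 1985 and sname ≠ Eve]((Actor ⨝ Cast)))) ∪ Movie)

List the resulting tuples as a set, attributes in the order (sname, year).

Actor ⋈ Cast (natural join on year): {(1980, Ivy, Cal, 16), (1980, Ned, Eve, 16), (2009, Ned, Sam, 15), (2009, Ned, Sam, 28), (2009, Ned, Sam, 35), (2009, Ned, Sam, 6), (2009, Xia, Rae, 15), (2009, Xia, Rae, 28), (2009, Xia, Rae, 35), (2009, Xia, Rae, 6)}
Filtering on year > 1985 and sname ≠ Eve leaves {(2009, Ned, Sam, 15), (2009, Ned, Sam, 28), (2009, Ned, Sam, 35), (2009, Ned, Sam, 6), (2009, Xia, Rae, 15), (2009, Xia, Rae, 28), (2009, Xia, Rae, 35), (2009, Xia, Rae, 6)}.
Projecting to year, sname, aname (6 duplicate(s) eliminated): {(2009, Rae, Xia), (2009, Sam, Ned)}
Taking the union: {(1984, Uma, Xia), (1986, Kim, Rae), (1995, Ada, Rae), (2003, Sam, Kim), (2009, Lee, Fay), (2009, Rae, Xia), (2009, Sam, Ned), (2012, Wes, Wes)}
Projecting to sname, year: {(Ada, 1995), (Kim, 1986), (Lee, 2009), (Rae, 2009), (Sam, 2003), (Sam, 2009), (Uma, 1984), (Wes, 2012)}

{(Ada, 1995), (Kim, 1986), (Lee, 2009), (Rae, 2009), (Sam, 2003), (Sam, 2009), (Uma, 1984), (Wes, 2012)}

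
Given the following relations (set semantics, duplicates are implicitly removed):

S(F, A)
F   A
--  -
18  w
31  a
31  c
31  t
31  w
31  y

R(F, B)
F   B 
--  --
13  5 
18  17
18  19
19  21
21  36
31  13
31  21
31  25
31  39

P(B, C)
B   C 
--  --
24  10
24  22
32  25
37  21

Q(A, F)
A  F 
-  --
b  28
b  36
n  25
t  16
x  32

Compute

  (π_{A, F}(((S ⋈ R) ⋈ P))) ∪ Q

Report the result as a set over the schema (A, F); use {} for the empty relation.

{(b, 28), (b, 36), (n, 25), (t, 16), (x, 32)}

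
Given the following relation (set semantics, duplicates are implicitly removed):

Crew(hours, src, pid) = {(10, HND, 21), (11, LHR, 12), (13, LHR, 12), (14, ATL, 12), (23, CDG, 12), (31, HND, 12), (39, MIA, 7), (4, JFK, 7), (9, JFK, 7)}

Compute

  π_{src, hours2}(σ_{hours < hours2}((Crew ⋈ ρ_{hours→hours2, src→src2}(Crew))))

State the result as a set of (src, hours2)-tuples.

{(ATL, 23), (ATL, 31), (CDG, 31), (JFK, 39), (JFK, 9), (LHR, 13), (LHR, 14), (LHR, 23), (LHR, 31)}

ρ[hours→hours2, src→src2]: schema becomes (hours2, src2, pid); tuples unchanged.
Crew ⋈ ρ_{hours→hours2, src→src2}(Crew) (natural join on pid): {(10, HND, 21, 10, HND), (11, LHR, 12, 11, LHR), (11, LHR, 12, 13, LHR), (11, LHR, 12, 14, ATL), (11, LHR, 12, 23, CDG), (11, LHR, 12, 31, HND), (13, LHR, 12, 11, LHR), (13, LHR, 12, 13, LHR), (13, LHR, 12, 14, ATL), (13, LHR, 12, 23, CDG), (13, LHR, 12, 31, HND), (14, ATL, 12, 11, LHR), (14, ATL, 12, 13, LHR), (14, ATL, 12, 14, ATL), (14, ATL, 12, 23, CDG), (14, ATL, 12, 31, HND), (23, CDG, 12, 11, LHR), (23, CDG, 12, 13, LHR), (23, CDG, 12, 14, ATL), (23, CDG, 12, 23, CDG), (23, CDG, 12, 31, HND), (31, HND, 12, 11, LHR), (31, HND, 12, 13, LHR), (31, HND, 12, 14, ATL), (31, HND, 12, 23, CDG), (31, HND, 12, 31, HND), (39, MIA, 7, 39, MIA), (39, MIA, 7, 4, JFK), (39, MIA, 7, 9, JFK), (4, JFK, 7, 39, MIA), (4, JFK, 7, 4, JFK), (4, JFK, 7, 9, JFK), (9, JFK, 7, 39, MIA), (9, JFK, 7, 4, JFK), (9, JFK, 7, 9, JFK)}
Selection hours < hours2: {(11, LHR, 12, 13, LHR), (11, LHR, 12, 14, ATL), (11, LHR, 12, 23, CDG), (11, LHR, 12, 31, HND), (13, LHR, 12, 14, ATL), (13, LHR, 12, 23, CDG), (13, LHR, 12, 31, HND), (14, ATL, 12, 23, CDG), (14, ATL, 12, 31, HND), (23, CDG, 12, 31, HND), (4, JFK, 7, 39, MIA), (4, JFK, 7, 9, JFK), (9, JFK, 7, 39, MIA)}
π_{src, hours2} gives {(ATL, 23), (ATL, 31), (CDG, 31), (JFK, 39), (JFK, 9), (LHR, 13), (LHR, 14), (LHR, 23), (LHR, 31)} (4 duplicate(s) eliminated).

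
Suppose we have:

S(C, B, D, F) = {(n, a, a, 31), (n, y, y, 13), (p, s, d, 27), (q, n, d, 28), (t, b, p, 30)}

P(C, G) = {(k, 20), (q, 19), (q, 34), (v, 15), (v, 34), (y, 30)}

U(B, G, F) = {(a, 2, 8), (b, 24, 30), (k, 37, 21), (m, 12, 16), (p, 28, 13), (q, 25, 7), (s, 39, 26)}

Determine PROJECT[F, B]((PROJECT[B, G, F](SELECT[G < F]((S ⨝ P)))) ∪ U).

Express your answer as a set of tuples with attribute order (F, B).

{(13, p), (16, m), (21, k), (26, s), (28, n), (30, b), (7, q), (8, a)}

S ⋈ P (natural join on C): {(q, n, d, 28, 19), (q, n, d, 28, 34)}
Selection G < F: {(q, n, d, 28, 19)}
Keep only column(s) B, G, F: {(n, 19, 28)}
Union: {(n, 19, 28)} with {(a, 2, 8), (b, 24, 30), (k, 37, 21), (m, 12, 16), (p, 28, 13), (q, 25, 7), (s, 39, 26)} → {(a, 2, 8), (b, 24, 30), (k, 37, 21), (m, 12, 16), (n, 19, 28), (p, 28, 13), (q, 25, 7), (s, 39, 26)}
Keep only column(s) F, B: {(13, p), (16, m), (21, k), (26, s), (28, n), (30, b), (7, q), (8, a)}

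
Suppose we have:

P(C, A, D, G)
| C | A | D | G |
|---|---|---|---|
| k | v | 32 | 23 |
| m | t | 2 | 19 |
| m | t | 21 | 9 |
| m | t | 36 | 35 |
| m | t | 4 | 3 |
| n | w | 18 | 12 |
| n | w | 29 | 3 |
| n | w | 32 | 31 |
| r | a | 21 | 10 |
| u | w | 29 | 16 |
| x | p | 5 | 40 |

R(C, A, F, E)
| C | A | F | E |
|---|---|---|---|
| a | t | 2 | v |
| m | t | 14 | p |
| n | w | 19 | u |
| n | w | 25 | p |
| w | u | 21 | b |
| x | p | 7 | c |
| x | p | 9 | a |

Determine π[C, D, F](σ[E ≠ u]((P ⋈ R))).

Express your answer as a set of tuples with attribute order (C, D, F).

{(m, 2, 14), (m, 21, 14), (m, 36, 14), (m, 4, 14), (n, 18, 25), (n, 29, 25), (n, 32, 25), (x, 5, 7), (x, 5, 9)}

Joining P and R on C, A yields {(m, t, 2, 19, 14, p), (m, t, 21, 9, 14, p), (m, t, 36, 35, 14, p), (m, t, 4, 3, 14, p), (n, w, 18, 12, 19, u), (n, w, 18, 12, 25, p), (n, w, 29, 3, 19, u), (n, w, 29, 3, 25, p), (n, w, 32, 31, 19, u), (n, w, 32, 31, 25, p), (x, p, 5, 40, 7, c), (x, p, 5, 40, 9, a)}.
σ[E ≠ u]: keep tuples satisfying E ≠ u → {(m, t, 2, 19, 14, p), (m, t, 21, 9, 14, p), (m, t, 36, 35, 14, p), (m, t, 4, 3, 14, p), (n, w, 18, 12, 25, p), (n, w, 29, 3, 25, p), (n, w, 32, 31, 25, p), (x, p, 5, 40, 7, c), (x, p, 5, 40, 9, a)}
Projecting to C, D, F: {(m, 2, 14), (m, 21, 14), (m, 36, 14), (m, 4, 14), (n, 18, 25), (n, 29, 25), (n, 32, 25), (x, 5, 7), (x, 5, 9)}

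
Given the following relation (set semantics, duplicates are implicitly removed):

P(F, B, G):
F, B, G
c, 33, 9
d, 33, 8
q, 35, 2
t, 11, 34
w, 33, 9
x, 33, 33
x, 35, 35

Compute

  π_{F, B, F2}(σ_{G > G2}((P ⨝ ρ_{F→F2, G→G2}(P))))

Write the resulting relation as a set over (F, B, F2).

ρ[F→F2, G→G2]: schema becomes (F2, B, G2); tuples unchanged.
Natural join on B: {(c, 33, 9, c, 9), (c, 33, 9, d, 8), (c, 33, 9, w, 9), (c, 33, 9, x, 33), (d, 33, 8, c, 9), (d, 33, 8, d, 8), (d, 33, 8, w, 9), (d, 33, 8, x, 33), (q, 35, 2, q, 2), (q, 35, 2, x, 35), (t, 11, 34, t, 34), (w, 33, 9, c, 9), (w, 33, 9, d, 8), (w, 33, 9, w, 9), (w, 33, 9, x, 33), (x, 33, 33, c, 9), (x, 33, 33, d, 8), (x, 33, 33, w, 9), (x, 33, 33, x, 33), (x, 35, 35, q, 2), (x, 35, 35, x, 35)}
σ[G > G2]: keep tuples satisfying G > G2 → {(c, 33, 9, d, 8), (w, 33, 9, d, 8), (x, 33, 33, c, 9), (x, 33, 33, d, 8), (x, 33, 33, w, 9), (x, 35, 35, q, 2)}
Keep only column(s) F, B, F2: {(c, 33, d), (w, 33, d), (x, 33, c), (x, 33, d), (x, 33, w), (x, 35, q)}

{(c, 33, d), (w, 33, d), (x, 33, c), (x, 33, d), (x, 33, w), (x, 35, q)}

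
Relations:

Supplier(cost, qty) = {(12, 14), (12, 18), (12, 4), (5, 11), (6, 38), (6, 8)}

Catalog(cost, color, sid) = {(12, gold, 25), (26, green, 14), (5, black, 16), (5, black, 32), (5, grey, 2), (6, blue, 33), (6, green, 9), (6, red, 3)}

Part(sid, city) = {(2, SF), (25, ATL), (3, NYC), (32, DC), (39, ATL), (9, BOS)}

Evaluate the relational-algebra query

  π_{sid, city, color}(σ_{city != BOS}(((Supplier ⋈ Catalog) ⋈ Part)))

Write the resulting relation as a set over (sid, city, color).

{(2, SF, grey), (25, ATL, gold), (3, NYC, red), (32, DC, black)}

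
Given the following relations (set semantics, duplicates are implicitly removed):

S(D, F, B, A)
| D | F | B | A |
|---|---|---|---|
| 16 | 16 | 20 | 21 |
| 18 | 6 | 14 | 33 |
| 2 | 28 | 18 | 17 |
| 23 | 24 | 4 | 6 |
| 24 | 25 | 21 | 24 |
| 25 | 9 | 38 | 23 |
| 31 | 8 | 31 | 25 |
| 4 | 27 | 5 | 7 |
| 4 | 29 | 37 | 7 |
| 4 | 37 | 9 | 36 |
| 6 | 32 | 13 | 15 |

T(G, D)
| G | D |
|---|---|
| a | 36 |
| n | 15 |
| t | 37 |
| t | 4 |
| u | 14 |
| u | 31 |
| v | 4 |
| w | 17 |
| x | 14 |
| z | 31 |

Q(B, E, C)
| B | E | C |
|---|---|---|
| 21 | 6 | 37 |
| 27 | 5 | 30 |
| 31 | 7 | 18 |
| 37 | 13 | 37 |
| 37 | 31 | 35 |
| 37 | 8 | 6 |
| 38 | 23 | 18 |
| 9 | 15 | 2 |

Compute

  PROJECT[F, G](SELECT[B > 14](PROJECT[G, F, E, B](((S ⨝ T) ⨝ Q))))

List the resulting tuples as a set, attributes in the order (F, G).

{(29, t), (29, v), (8, u), (8, z)}

Natural join on D: {(31, 8, 31, 25, u), (31, 8, 31, 25, z), (4, 27, 5, 7, t), (4, 27, 5, 7, v), (4, 29, 37, 7, t), (4, 29, 37, 7, v), (4, 37, 9, 36, t), (4, 37, 9, 36, v)}
Natural join on B: {(31, 8, 31, 25, u, 7, 18), (31, 8, 31, 25, z, 7, 18), (4, 29, 37, 7, t, 13, 37), (4, 29, 37, 7, t, 31, 35), (4, 29, 37, 7, t, 8, 6), (4, 29, 37, 7, v, 13, 37), (4, 29, 37, 7, v, 31, 35), (4, 29, 37, 7, v, 8, 6), (4, 37, 9, 36, t, 15, 2), (4, 37, 9, 36, v, 15, 2)}
π[G, F, E, B]: project onto (G, F, E, B) → {(t, 29, 13, 37), (t, 29, 31, 37), (t, 29, 8, 37), (t, 37, 15, 9), (u, 8, 7, 31), (v, 29, 13, 37), (v, 29, 31, 37), (v, 29, 8, 37), (v, 37, 15, 9), (z, 8, 7, 31)}
σ[B > 14]: keep tuples satisfying B > 14 → {(t, 29, 13, 37), (t, 29, 31, 37), (t, 29, 8, 37), (u, 8, 7, 31), (v, 29, 13, 37), (v, 29, 31, 37), (v, 29, 8, 37), (z, 8, 7, 31)}
π[F, G]: project onto (F, G) (4 duplicate(s) eliminated) → {(29, t), (29, v), (8, u), (8, z)}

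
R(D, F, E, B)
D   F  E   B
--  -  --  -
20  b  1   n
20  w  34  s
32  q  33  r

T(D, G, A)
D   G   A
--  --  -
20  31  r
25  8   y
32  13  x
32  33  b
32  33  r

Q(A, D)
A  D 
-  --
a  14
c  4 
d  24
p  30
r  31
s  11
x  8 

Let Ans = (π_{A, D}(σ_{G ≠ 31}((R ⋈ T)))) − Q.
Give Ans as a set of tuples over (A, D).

Natural join on D: {(20, b, 1, n, 31, r), (20, w, 34, s, 31, r), (32, q, 33, r, 13, x), (32, q, 33, r, 33, b), (32, q, 33, r, 33, r)}
Filtering on G ≠ 31 leaves {(32, q, 33, r, 13, x), (32, q, 33, r, 33, b), (32, q, 33, r, 33, r)}.
π_{A, D} gives {(b, 32), (r, 32), (x, 32)}.
Taking the difference: {(b, 32), (r, 32), (x, 32)}

{(b, 32), (r, 32), (x, 32)}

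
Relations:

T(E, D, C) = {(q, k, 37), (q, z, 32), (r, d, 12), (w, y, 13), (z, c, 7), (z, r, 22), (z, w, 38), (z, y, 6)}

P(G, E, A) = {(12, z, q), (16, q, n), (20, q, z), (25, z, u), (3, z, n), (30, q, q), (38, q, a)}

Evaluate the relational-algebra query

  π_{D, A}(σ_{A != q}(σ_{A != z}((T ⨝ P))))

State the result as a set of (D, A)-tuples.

{(c, n), (c, u), (k, a), (k, n), (r, n), (r, u), (w, n), (w, u), (y, n), (y, u), (z, a), (z, n)}

Joining T and P on E yields {(q, k, 37, 16, n), (q, k, 37, 20, z), (q, k, 37, 30, q), (q, k, 37, 38, a), (q, z, 32, 16, n), (q, z, 32, 20, z), (q, z, 32, 30, q), (q, z, 32, 38, a), (z, c, 7, 12, q), (z, c, 7, 25, u), (z, c, 7, 3, n), (z, r, 22, 12, q), (z, r, 22, 25, u), (z, r, 22, 3, n), (z, w, 38, 12, q), (z, w, 38, 25, u), (z, w, 38, 3, n), (z, y, 6, 12, q), (z, y, 6, 25, u), (z, y, 6, 3, n)}.
Filtering on A != z leaves {(q, k, 37, 16, n), (q, k, 37, 30, q), (q, k, 37, 38, a), (q, z, 32, 16, n), (q, z, 32, 30, q), (q, z, 32, 38, a), (z, c, 7, 12, q), (z, c, 7, 25, u), (z, c, 7, 3, n), (z, r, 22, 12, q), (z, r, 22, 25, u), (z, r, 22, 3, n), (z, w, 38, 12, q), (z, w, 38, 25, u), (z, w, 38, 3, n), (z, y, 6, 12, q), (z, y, 6, 25, u), (z, y, 6, 3, n)}.
Filtering on A != q leaves {(q, k, 37, 16, n), (q, k, 37, 38, a), (q, z, 32, 16, n), (q, z, 32, 38, a), (z, c, 7, 25, u), (z, c, 7, 3, n), (z, r, 22, 25, u), (z, r, 22, 3, n), (z, w, 38, 25, u), (z, w, 38, 3, n), (z, y, 6, 25, u), (z, y, 6, 3, n)}.
π[D, A]: project onto (D, A) → {(c, n), (c, u), (k, a), (k, n), (r, n), (r, u), (w, n), (w, u), (y, n), (y, u), (z, a), (z, n)}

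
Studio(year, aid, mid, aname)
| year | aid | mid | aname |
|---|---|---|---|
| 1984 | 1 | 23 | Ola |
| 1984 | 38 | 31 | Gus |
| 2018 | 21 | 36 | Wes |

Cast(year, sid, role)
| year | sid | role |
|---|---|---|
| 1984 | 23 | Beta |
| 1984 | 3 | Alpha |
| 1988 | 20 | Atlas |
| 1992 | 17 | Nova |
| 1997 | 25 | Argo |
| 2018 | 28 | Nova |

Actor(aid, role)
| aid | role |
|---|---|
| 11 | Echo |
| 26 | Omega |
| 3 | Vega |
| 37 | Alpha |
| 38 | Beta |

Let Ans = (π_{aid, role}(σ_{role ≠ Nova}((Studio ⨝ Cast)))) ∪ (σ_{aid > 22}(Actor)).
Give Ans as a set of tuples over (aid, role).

{(1, Alpha), (1, Beta), (26, Omega), (37, Alpha), (38, Alpha), (38, Beta)}

Natural join on year: {(1984, 1, 23, Ola, 23, Beta), (1984, 1, 23, Ola, 3, Alpha), (1984, 38, 31, Gus, 23, Beta), (1984, 38, 31, Gus, 3, Alpha), (2018, 21, 36, Wes, 28, Nova)}
Filtering on role ≠ Nova leaves {(1984, 1, 23, Ola, 23, Beta), (1984, 1, 23, Ola, 3, Alpha), (1984, 38, 31, Gus, 23, Beta), (1984, 38, 31, Gus, 3, Alpha)}.
π[aid, role]: project onto (aid, role) → {(1, Alpha), (1, Beta), (38, Alpha), (38, Beta)}
Filtering on aid > 22 leaves {(26, Omega), (37, Alpha), (38, Beta)}.
Taking the union: {(1, Alpha), (1, Beta), (26, Omega), (37, Alpha), (38, Alpha), (38, Beta)}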